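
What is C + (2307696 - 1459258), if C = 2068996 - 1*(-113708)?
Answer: 3031142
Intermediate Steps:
C = 2182704 (C = 2068996 + 113708 = 2182704)
C + (2307696 - 1459258) = 2182704 + (2307696 - 1459258) = 2182704 + 848438 = 3031142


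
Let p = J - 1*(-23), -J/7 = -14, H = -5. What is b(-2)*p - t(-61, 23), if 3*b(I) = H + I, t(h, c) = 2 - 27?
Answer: -772/3 ≈ -257.33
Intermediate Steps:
t(h, c) = -25
J = 98 (J = -7*(-14) = 98)
b(I) = -5/3 + I/3 (b(I) = (-5 + I)/3 = -5/3 + I/3)
p = 121 (p = 98 - 1*(-23) = 98 + 23 = 121)
b(-2)*p - t(-61, 23) = (-5/3 + (⅓)*(-2))*121 - 1*(-25) = (-5/3 - ⅔)*121 + 25 = -7/3*121 + 25 = -847/3 + 25 = -772/3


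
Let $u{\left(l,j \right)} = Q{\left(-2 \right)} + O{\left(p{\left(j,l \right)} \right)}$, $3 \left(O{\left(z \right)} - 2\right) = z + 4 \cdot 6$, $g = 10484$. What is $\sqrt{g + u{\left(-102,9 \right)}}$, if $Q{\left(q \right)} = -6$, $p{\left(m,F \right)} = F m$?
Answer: $\sqrt{10182} \approx 100.91$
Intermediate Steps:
$O{\left(z \right)} = 10 + \frac{z}{3}$ ($O{\left(z \right)} = 2 + \frac{z + 4 \cdot 6}{3} = 2 + \frac{z + 24}{3} = 2 + \frac{24 + z}{3} = 2 + \left(8 + \frac{z}{3}\right) = 10 + \frac{z}{3}$)
$u{\left(l,j \right)} = 4 + \frac{j l}{3}$ ($u{\left(l,j \right)} = -6 + \left(10 + \frac{l j}{3}\right) = -6 + \left(10 + \frac{j l}{3}\right) = 4 + \frac{j l}{3}$)
$\sqrt{g + u{\left(-102,9 \right)}} = \sqrt{10484 + \left(4 + \frac{1}{3} \cdot 9 \left(-102\right)\right)} = \sqrt{10484 + \left(4 - 306\right)} = \sqrt{10484 - 302} = \sqrt{10182}$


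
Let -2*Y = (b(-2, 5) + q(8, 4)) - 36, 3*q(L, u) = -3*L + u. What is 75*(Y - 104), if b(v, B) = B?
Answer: -12775/2 ≈ -6387.5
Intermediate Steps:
q(L, u) = -L + u/3 (q(L, u) = (-3*L + u)/3 = (u - 3*L)/3 = -L + u/3)
Y = 113/6 (Y = -((5 + (-1*8 + (⅓)*4)) - 36)/2 = -((5 + (-8 + 4/3)) - 36)/2 = -((5 - 20/3) - 36)/2 = -(-5/3 - 36)/2 = -½*(-113/3) = 113/6 ≈ 18.833)
75*(Y - 104) = 75*(113/6 - 104) = 75*(-511/6) = -12775/2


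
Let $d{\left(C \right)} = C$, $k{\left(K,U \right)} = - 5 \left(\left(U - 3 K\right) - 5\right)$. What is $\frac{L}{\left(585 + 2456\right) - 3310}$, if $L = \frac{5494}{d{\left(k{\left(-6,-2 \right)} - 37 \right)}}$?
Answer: $\frac{2747}{12374} \approx 0.222$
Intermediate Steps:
$k{\left(K,U \right)} = 25 - 5 U + 15 K$ ($k{\left(K,U \right)} = - 5 \left(-5 + U - 3 K\right) = 25 - 5 U + 15 K$)
$L = - \frac{2747}{46}$ ($L = \frac{5494}{\left(25 - -10 + 15 \left(-6\right)\right) - 37} = \frac{5494}{\left(25 + 10 - 90\right) - 37} = \frac{5494}{-55 - 37} = \frac{5494}{-92} = 5494 \left(- \frac{1}{92}\right) = - \frac{2747}{46} \approx -59.717$)
$\frac{L}{\left(585 + 2456\right) - 3310} = - \frac{2747}{46 \left(\left(585 + 2456\right) - 3310\right)} = - \frac{2747}{46 \left(3041 - 3310\right)} = - \frac{2747}{46 \left(-269\right)} = \left(- \frac{2747}{46}\right) \left(- \frac{1}{269}\right) = \frac{2747}{12374}$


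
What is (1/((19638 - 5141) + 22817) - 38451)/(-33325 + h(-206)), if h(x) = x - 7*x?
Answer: 1434760613/1197368946 ≈ 1.1983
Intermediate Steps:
h(x) = -6*x
(1/((19638 - 5141) + 22817) - 38451)/(-33325 + h(-206)) = (1/((19638 - 5141) + 22817) - 38451)/(-33325 - 6*(-206)) = (1/(14497 + 22817) - 38451)/(-33325 + 1236) = (1/37314 - 38451)/(-32089) = (1/37314 - 38451)*(-1/32089) = -1434760613/37314*(-1/32089) = 1434760613/1197368946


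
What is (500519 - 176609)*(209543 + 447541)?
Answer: 212836078440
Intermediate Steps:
(500519 - 176609)*(209543 + 447541) = 323910*657084 = 212836078440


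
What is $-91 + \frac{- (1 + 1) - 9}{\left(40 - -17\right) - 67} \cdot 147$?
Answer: $\frac{707}{10} \approx 70.7$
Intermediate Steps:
$-91 + \frac{- (1 + 1) - 9}{\left(40 - -17\right) - 67} \cdot 147 = -91 + \frac{\left(-1\right) 2 - 9}{\left(40 + 17\right) - 67} \cdot 147 = -91 + \frac{-2 - 9}{57 - 67} \cdot 147 = -91 + - \frac{11}{-10} \cdot 147 = -91 + \left(-11\right) \left(- \frac{1}{10}\right) 147 = -91 + \frac{11}{10} \cdot 147 = -91 + \frac{1617}{10} = \frac{707}{10}$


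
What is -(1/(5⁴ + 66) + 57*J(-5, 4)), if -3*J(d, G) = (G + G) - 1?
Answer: 91902/691 ≈ 133.00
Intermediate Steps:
J(d, G) = ⅓ - 2*G/3 (J(d, G) = -((G + G) - 1)/3 = -(2*G - 1)/3 = -(-1 + 2*G)/3 = ⅓ - 2*G/3)
-(1/(5⁴ + 66) + 57*J(-5, 4)) = -(1/(5⁴ + 66) + 57*(⅓ - ⅔*4)) = -(1/(625 + 66) + 57*(⅓ - 8/3)) = -(1/691 + 57*(-7/3)) = -(1/691 - 133) = -1*(-91902/691) = 91902/691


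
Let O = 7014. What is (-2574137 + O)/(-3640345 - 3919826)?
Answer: 2567123/7560171 ≈ 0.33956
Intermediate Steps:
(-2574137 + O)/(-3640345 - 3919826) = (-2574137 + 7014)/(-3640345 - 3919826) = -2567123/(-7560171) = -2567123*(-1/7560171) = 2567123/7560171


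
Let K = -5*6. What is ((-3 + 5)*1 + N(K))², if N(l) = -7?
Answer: 25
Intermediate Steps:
K = -30
((-3 + 5)*1 + N(K))² = ((-3 + 5)*1 - 7)² = (2*1 - 7)² = (2 - 7)² = (-5)² = 25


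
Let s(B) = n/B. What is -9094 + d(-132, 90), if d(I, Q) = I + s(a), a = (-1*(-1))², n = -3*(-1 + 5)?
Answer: -9238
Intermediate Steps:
n = -12 (n = -3*4 = -12)
a = 1 (a = 1² = 1)
s(B) = -12/B
d(I, Q) = -12 + I (d(I, Q) = I - 12/1 = I - 12*1 = I - 12 = -12 + I)
-9094 + d(-132, 90) = -9094 + (-12 - 132) = -9094 - 144 = -9238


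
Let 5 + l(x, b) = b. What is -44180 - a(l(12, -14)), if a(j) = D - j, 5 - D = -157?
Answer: -44361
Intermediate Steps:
D = 162 (D = 5 - 1*(-157) = 5 + 157 = 162)
l(x, b) = -5 + b
a(j) = 162 - j
-44180 - a(l(12, -14)) = -44180 - (162 - (-5 - 14)) = -44180 - (162 - 1*(-19)) = -44180 - (162 + 19) = -44180 - 1*181 = -44180 - 181 = -44361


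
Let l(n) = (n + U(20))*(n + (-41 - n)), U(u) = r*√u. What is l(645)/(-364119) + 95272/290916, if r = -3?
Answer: 3531968249/8827336917 - 82*√5/121373 ≈ 0.39861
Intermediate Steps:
U(u) = -3*√u
l(n) = -41*n + 246*√5 (l(n) = (n - 6*√5)*(n + (-41 - n)) = (n - 6*√5)*(-41) = -41*n + 246*√5)
l(645)/(-364119) + 95272/290916 = (-41*645 + 246*√5)/(-364119) + 95272/290916 = (-26445 + 246*√5)*(-1/364119) + 95272*(1/290916) = (8815/121373 - 82*√5/121373) + 23818/72729 = 3531968249/8827336917 - 82*√5/121373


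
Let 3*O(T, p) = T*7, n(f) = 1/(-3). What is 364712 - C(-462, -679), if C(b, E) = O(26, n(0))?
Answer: 1093954/3 ≈ 3.6465e+5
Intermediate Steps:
n(f) = -⅓
O(T, p) = 7*T/3 (O(T, p) = (T*7)/3 = (7*T)/3 = 7*T/3)
C(b, E) = 182/3 (C(b, E) = (7/3)*26 = 182/3)
364712 - C(-462, -679) = 364712 - 1*182/3 = 364712 - 182/3 = 1093954/3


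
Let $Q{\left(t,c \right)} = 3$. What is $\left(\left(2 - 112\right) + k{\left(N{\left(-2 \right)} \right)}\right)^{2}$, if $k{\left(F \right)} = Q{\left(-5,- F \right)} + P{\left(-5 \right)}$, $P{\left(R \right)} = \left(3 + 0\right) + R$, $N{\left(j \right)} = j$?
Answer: $11881$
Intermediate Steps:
$P{\left(R \right)} = 3 + R$
$k{\left(F \right)} = 1$ ($k{\left(F \right)} = 3 + \left(3 - 5\right) = 3 - 2 = 1$)
$\left(\left(2 - 112\right) + k{\left(N{\left(-2 \right)} \right)}\right)^{2} = \left(\left(2 - 112\right) + 1\right)^{2} = \left(-110 + 1\right)^{2} = \left(-109\right)^{2} = 11881$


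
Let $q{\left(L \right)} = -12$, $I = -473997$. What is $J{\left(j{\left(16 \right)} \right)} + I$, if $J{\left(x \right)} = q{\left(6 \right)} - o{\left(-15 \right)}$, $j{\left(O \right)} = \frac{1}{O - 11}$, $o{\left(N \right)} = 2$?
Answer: $-474011$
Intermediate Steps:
$j{\left(O \right)} = \frac{1}{-11 + O}$
$J{\left(x \right)} = -14$ ($J{\left(x \right)} = -12 - 2 = -14$)
$J{\left(j{\left(16 \right)} \right)} + I = -14 - 473997 = -474011$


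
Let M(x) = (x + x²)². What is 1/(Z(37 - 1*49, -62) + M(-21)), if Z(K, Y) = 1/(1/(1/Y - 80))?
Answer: 62/10931839 ≈ 5.6715e-6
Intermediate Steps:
Z(K, Y) = -80 + 1/Y (Z(K, Y) = 1/(1/(-80 + 1/Y)) = -80 + 1/Y)
1/(Z(37 - 1*49, -62) + M(-21)) = 1/((-80 + 1/(-62)) + (-21)²*(1 - 21)²) = 1/((-80 - 1/62) + 441*(-20)²) = 1/(-4961/62 + 441*400) = 1/(-4961/62 + 176400) = 1/(10931839/62) = 62/10931839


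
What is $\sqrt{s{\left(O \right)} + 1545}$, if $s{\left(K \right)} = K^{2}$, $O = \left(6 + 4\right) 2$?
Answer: $\sqrt{1945} \approx 44.102$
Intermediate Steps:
$O = 20$ ($O = 10 \cdot 2 = 20$)
$\sqrt{s{\left(O \right)} + 1545} = \sqrt{20^{2} + 1545} = \sqrt{400 + 1545} = \sqrt{1945}$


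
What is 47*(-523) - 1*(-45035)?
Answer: 20454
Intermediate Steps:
47*(-523) - 1*(-45035) = -24581 + 45035 = 20454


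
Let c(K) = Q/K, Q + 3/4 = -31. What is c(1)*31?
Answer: -3937/4 ≈ -984.25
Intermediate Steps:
Q = -127/4 (Q = -¾ - 31 = -127/4 ≈ -31.750)
c(K) = -127/(4*K)
c(1)*31 = -127/4/1*31 = -127/4*1*31 = -127/4*31 = -3937/4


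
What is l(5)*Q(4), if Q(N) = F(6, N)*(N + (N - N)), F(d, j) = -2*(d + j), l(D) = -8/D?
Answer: 128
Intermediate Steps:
F(d, j) = -2*d - 2*j
Q(N) = N*(-12 - 2*N) (Q(N) = (-2*6 - 2*N)*(N + (N - N)) = (-12 - 2*N)*(N + 0) = (-12 - 2*N)*N = N*(-12 - 2*N))
l(5)*Q(4) = (-8/5)*(-2*4*(6 + 4)) = (-8*1/5)*(-2*4*10) = -8/5*(-80) = 128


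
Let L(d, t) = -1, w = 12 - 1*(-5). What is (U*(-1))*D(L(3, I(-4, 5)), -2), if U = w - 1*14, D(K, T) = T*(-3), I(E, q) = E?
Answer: -18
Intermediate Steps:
w = 17 (w = 12 + 5 = 17)
D(K, T) = -3*T
U = 3 (U = 17 - 1*14 = 17 - 14 = 3)
(U*(-1))*D(L(3, I(-4, 5)), -2) = (3*(-1))*(-3*(-2)) = -3*6 = -18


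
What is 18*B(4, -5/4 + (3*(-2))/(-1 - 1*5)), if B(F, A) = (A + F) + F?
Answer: 279/2 ≈ 139.50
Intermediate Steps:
B(F, A) = A + 2*F
18*B(4, -5/4 + (3*(-2))/(-1 - 1*5)) = 18*((-5/4 + (3*(-2))/(-1 - 1*5)) + 2*4) = 18*((-5*¼ - 6/(-1 - 5)) + 8) = 18*((-5/4 - 6/(-6)) + 8) = 18*((-5/4 - 6*(-⅙)) + 8) = 18*((-5/4 + 1) + 8) = 18*(-¼ + 8) = 18*(31/4) = 279/2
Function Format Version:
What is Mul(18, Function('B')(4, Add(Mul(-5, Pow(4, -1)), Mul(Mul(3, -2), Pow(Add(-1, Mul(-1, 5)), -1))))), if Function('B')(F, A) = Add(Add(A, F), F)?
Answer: Rational(279, 2) ≈ 139.50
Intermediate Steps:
Function('B')(F, A) = Add(A, Mul(2, F))
Mul(18, Function('B')(4, Add(Mul(-5, Pow(4, -1)), Mul(Mul(3, -2), Pow(Add(-1, Mul(-1, 5)), -1))))) = Mul(18, Add(Add(Mul(-5, Pow(4, -1)), Mul(Mul(3, -2), Pow(Add(-1, Mul(-1, 5)), -1))), Mul(2, 4))) = Mul(18, Add(Add(Mul(-5, Rational(1, 4)), Mul(-6, Pow(Add(-1, -5), -1))), 8)) = Mul(18, Add(Add(Rational(-5, 4), Mul(-6, Pow(-6, -1))), 8)) = Mul(18, Add(Add(Rational(-5, 4), Mul(-6, Rational(-1, 6))), 8)) = Mul(18, Add(Add(Rational(-5, 4), 1), 8)) = Mul(18, Add(Rational(-1, 4), 8)) = Mul(18, Rational(31, 4)) = Rational(279, 2)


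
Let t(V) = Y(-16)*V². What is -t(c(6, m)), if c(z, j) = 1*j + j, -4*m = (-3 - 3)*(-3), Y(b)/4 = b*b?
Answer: -82944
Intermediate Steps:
Y(b) = 4*b² (Y(b) = 4*(b*b) = 4*b²)
m = -9/2 (m = -(-3 - 3)*(-3)/4 = -(-3)*(-3)/2 = -¼*18 = -9/2 ≈ -4.5000)
c(z, j) = 2*j (c(z, j) = j + j = 2*j)
t(V) = 1024*V² (t(V) = (4*(-16)²)*V² = (4*256)*V² = 1024*V²)
-t(c(6, m)) = -1024*(2*(-9/2))² = -1024*(-9)² = -1024*81 = -1*82944 = -82944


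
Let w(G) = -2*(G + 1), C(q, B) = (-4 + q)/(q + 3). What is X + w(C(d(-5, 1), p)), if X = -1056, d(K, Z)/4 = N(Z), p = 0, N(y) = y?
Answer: -1058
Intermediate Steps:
d(K, Z) = 4*Z
C(q, B) = (-4 + q)/(3 + q)
w(G) = -2 - 2*G (w(G) = -2*(1 + G) = -2 - 2*G)
X + w(C(d(-5, 1), p)) = -1056 + (-2 - 2*(-4 + 4*1)/(3 + 4*1)) = -1056 + (-2 - 2*(-4 + 4)/(3 + 4)) = -1056 + (-2 - 2*0/7) = -1056 + (-2 - 2*0) = -1056 + (-2 + 0) = -1056 - 2 = -1058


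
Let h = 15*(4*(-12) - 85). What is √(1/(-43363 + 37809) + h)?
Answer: I*√61539602974/5554 ≈ 44.665*I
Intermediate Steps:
h = -1995 (h = 15*(-48 - 85) = 15*(-133) = -1995)
√(1/(-43363 + 37809) + h) = √(1/(-43363 + 37809) - 1995) = √(1/(-5554) - 1995) = √(-1/5554 - 1995) = √(-11080231/5554) = I*√61539602974/5554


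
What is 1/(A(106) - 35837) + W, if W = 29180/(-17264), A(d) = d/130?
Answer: -4248225845/2513370808 ≈ -1.6903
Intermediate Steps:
A(d) = d/130 (A(d) = d*(1/130) = d/130)
W = -7295/4316 (W = 29180*(-1/17264) = -7295/4316 ≈ -1.6902)
1/(A(106) - 35837) + W = 1/((1/130)*106 - 35837) - 7295/4316 = 1/(53/65 - 35837) - 7295/4316 = 1/(-2329352/65) - 7295/4316 = -65/2329352 - 7295/4316 = -4248225845/2513370808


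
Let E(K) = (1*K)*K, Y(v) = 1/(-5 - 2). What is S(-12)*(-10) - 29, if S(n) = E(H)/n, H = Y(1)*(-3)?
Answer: -2827/98 ≈ -28.847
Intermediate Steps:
Y(v) = -⅐ (Y(v) = 1/(-7) = -⅐)
H = 3/7 (H = -⅐*(-3) = 3/7 ≈ 0.42857)
E(K) = K² (E(K) = K*K = K²)
S(n) = 9/(49*n) (S(n) = (3/7)²/n = 9/(49*n))
S(-12)*(-10) - 29 = ((9/49)/(-12))*(-10) - 29 = ((9/49)*(-1/12))*(-10) - 29 = -3/196*(-10) - 29 = 15/98 - 29 = -2827/98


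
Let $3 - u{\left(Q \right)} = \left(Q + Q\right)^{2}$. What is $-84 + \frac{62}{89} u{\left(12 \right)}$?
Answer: $- \frac{43002}{89} \approx -483.17$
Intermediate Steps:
$u{\left(Q \right)} = 3 - 4 Q^{2}$ ($u{\left(Q \right)} = 3 - \left(Q + Q\right)^{2} = 3 - \left(2 Q\right)^{2} = 3 - 4 Q^{2}$)
$-84 + \frac{62}{89} u{\left(12 \right)} = -84 + \frac{62}{89} \left(3 - 4 \cdot 12^{2}\right) = -84 + 62 \cdot \frac{1}{89} \left(3 - 576\right) = -84 + \frac{62 \left(3 - 576\right)}{89} = -84 + \frac{62}{89} \left(-573\right) = -84 - \frac{35526}{89} = - \frac{43002}{89}$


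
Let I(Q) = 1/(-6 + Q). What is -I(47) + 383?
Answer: 15702/41 ≈ 382.98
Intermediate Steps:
-I(47) + 383 = -1/(-6 + 47) + 383 = -1/41 + 383 = 15702/41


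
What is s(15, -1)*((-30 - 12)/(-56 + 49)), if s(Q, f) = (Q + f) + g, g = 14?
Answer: 168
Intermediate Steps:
s(Q, f) = 14 + Q + f (s(Q, f) = (Q + f) + 14 = 14 + Q + f)
s(15, -1)*((-30 - 12)/(-56 + 49)) = (14 + 15 - 1)*((-30 - 12)/(-56 + 49)) = 28*(-42/(-7)) = 28*(-42*(-⅐)) = 28*6 = 168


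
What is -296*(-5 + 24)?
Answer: -5624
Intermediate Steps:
-296*(-5 + 24) = -296*19 = -5624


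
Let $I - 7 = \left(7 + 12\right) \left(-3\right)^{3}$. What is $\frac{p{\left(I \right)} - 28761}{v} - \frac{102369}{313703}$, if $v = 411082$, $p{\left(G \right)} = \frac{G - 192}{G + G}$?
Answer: $- \frac{25858749929599}{65252574262876} \approx -0.39629$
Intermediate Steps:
$I = -506$ ($I = 7 + \left(7 + 12\right) \left(-3\right)^{3} = 7 + 19 \left(-27\right) = 7 - 513 = -506$)
$p{\left(G \right)} = \frac{-192 + G}{2 G}$
$\frac{p{\left(I \right)} - 28761}{v} - \frac{102369}{313703} = \frac{\frac{-192 - 506}{2 \left(-506\right)} - 28761}{411082} - \frac{102369}{313703} = \left(\frac{1}{2} \left(- \frac{1}{506}\right) \left(-698\right) - 28761\right) \frac{1}{411082} - \frac{102369}{313703} = \left(\frac{349}{506} - 28761\right) \frac{1}{411082} - \frac{102369}{313703} = \left(- \frac{14552717}{506}\right) \frac{1}{411082} - \frac{102369}{313703} = - \frac{14552717}{208007492} - \frac{102369}{313703} = - \frac{25858749929599}{65252574262876}$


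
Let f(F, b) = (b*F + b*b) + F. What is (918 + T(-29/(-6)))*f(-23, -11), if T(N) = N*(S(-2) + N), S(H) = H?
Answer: 1308099/4 ≈ 3.2703e+5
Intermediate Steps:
f(F, b) = F + b² + F*b (f(F, b) = (F*b + b²) + F = (b² + F*b) + F = F + b² + F*b)
T(N) = N*(-2 + N)
(918 + T(-29/(-6)))*f(-23, -11) = (918 + (-29/(-6))*(-2 - 29/(-6)))*(-23 + (-11)² - 23*(-11)) = (918 + (-29*(-⅙))*(-2 - 29*(-⅙)))*(-23 + 121 + 253) = (918 + 29*(-2 + 29/6)/6)*351 = (918 + (29/6)*(17/6))*351 = (918 + 493/36)*351 = (33541/36)*351 = 1308099/4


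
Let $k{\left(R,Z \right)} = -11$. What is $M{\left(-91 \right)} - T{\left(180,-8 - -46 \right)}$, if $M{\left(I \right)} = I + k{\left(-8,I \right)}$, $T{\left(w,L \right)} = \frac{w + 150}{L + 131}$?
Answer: $- \frac{17568}{169} \approx -103.95$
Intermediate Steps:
$T{\left(w,L \right)} = \frac{150 + w}{131 + L}$
$M{\left(I \right)} = -11 + I$ ($M{\left(I \right)} = I - 11 = -11 + I$)
$M{\left(-91 \right)} - T{\left(180,-8 - -46 \right)} = \left(-11 - 91\right) - \frac{150 + 180}{131 - -38} = -102 - \frac{1}{131 + \left(-8 + 46\right)} 330 = -102 - \frac{1}{131 + 38} \cdot 330 = -102 - \frac{1}{169} \cdot 330 = -102 - \frac{330}{169} = - \frac{17568}{169}$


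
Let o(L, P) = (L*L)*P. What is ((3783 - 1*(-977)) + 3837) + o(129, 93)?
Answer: 1556210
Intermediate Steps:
o(L, P) = P*L² (o(L, P) = L²*P = P*L²)
((3783 - 1*(-977)) + 3837) + o(129, 93) = ((3783 - 1*(-977)) + 3837) + 93*129² = ((3783 + 977) + 3837) + 93*16641 = (4760 + 3837) + 1547613 = 8597 + 1547613 = 1556210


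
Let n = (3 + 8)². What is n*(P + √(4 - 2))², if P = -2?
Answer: 726 - 484*√2 ≈ 41.521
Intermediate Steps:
n = 121 (n = 11² = 121)
n*(P + √(4 - 2))² = 121*(-2 + √(4 - 2))² = 121*(-2 + √2)²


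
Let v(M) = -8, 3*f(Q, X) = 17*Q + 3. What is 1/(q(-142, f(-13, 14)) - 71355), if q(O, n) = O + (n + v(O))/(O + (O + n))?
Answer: -535/38250774 ≈ -1.3987e-5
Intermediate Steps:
f(Q, X) = 1 + 17*Q/3 (f(Q, X) = (17*Q + 3)/3 = (3 + 17*Q)/3 = 1 + 17*Q/3)
q(O, n) = O + (-8 + n)/(n + 2*O) (q(O, n) = O + (n - 8)/(O + (O + n)) = O + (-8 + n)/(n + 2*O))
1/(q(-142, f(-13, 14)) - 71355) = 1/((-8 + (1 + (17/3)*(-13)) + 2*(-142)² - 142*(1 + (17/3)*(-13)))/((1 + (17/3)*(-13)) + 2*(-142)) - 71355) = 1/((-8 + (1 - 221/3) + 2*20164 - 142*(1 - 221/3))/((1 - 221/3) - 284) - 71355) = 1/((-8 - 218/3 + 40328 - 142*(-218/3))/(-218/3 - 284) - 71355) = 1/((-8 - 218/3 + 40328 + 30956/3)/(-1070/3) - 71355) = 1/(-3/1070*50566 - 71355) = 1/(-75849/535 - 71355) = 1/(-38250774/535) = -535/38250774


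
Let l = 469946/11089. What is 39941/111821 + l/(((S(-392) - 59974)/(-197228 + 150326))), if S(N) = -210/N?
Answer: 69755134313712989/2082250248499733 ≈ 33.500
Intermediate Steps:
l = 469946/11089 (l = 469946*(1/11089) = 469946/11089 ≈ 42.379)
39941/111821 + l/(((S(-392) - 59974)/(-197228 + 150326))) = 39941/111821 + 469946/(11089*(((-210/(-392) - 59974)/(-197228 + 150326)))) = 39941*(1/111821) + 469946/(11089*(((-210*(-1/392) - 59974)/(-46902)))) = 39941/111821 + 469946/(11089*(((15/28 - 59974)*(-1/46902)))) = 39941/111821 + 469946/(11089*((-1679257/28*(-1/46902)))) = 39941/111821 + 469946/(11089*(1679257/1313256)) = 39941/111821 + (469946/11089)*(1313256/1679257) = 39941/111821 + 617159404176/18621280873 = 69755134313712989/2082250248499733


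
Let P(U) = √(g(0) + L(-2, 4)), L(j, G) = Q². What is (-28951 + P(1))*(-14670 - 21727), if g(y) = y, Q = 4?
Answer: 1053583959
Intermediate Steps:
L(j, G) = 16 (L(j, G) = 4² = 16)
P(U) = 4 (P(U) = √(0 + 16) = √16 = 4)
(-28951 + P(1))*(-14670 - 21727) = (-28951 + 4)*(-14670 - 21727) = -28947*(-36397) = 1053583959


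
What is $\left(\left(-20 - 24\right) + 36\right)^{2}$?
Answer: $64$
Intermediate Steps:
$\left(\left(-20 - 24\right) + 36\right)^{2} = \left(-44 + 36\right)^{2} = \left(-8\right)^{2} = 64$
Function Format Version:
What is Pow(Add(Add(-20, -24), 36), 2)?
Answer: 64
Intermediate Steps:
Pow(Add(Add(-20, -24), 36), 2) = Pow(Add(-44, 36), 2) = Pow(-8, 2) = 64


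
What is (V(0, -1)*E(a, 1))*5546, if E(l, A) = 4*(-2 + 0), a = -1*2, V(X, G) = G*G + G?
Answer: 0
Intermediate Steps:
V(X, G) = G + G² (V(X, G) = G² + G = G + G²)
a = -2
E(l, A) = -8 (E(l, A) = 4*(-2) = -8)
(V(0, -1)*E(a, 1))*5546 = (-(1 - 1)*(-8))*5546 = (-1*0*(-8))*5546 = (0*(-8))*5546 = 0*5546 = 0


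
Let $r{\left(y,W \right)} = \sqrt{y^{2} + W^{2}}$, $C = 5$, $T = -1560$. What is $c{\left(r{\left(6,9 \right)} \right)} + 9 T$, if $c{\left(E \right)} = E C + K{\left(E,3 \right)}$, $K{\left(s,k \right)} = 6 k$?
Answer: $-14022 + 15 \sqrt{13} \approx -13968.0$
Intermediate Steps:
$r{\left(y,W \right)} = \sqrt{W^{2} + y^{2}}$
$c{\left(E \right)} = 18 + 5 E$ ($c{\left(E \right)} = E 5 + 6 \cdot 3 = 5 E + 18 = 18 + 5 E$)
$c{\left(r{\left(6,9 \right)} \right)} + 9 T = \left(18 + 5 \sqrt{9^{2} + 6^{2}}\right) + 9 \left(-1560\right) = \left(18 + 5 \sqrt{81 + 36}\right) - 14040 = \left(18 + 5 \sqrt{117}\right) - 14040 = \left(18 + 5 \cdot 3 \sqrt{13}\right) - 14040 = \left(18 + 15 \sqrt{13}\right) - 14040 = -14022 + 15 \sqrt{13}$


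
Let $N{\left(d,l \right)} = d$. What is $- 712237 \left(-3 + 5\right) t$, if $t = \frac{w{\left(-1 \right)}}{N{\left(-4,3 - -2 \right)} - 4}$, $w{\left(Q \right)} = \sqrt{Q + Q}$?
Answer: $\frac{712237 i \sqrt{2}}{4} \approx 2.5181 \cdot 10^{5} i$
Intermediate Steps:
$w{\left(Q \right)} = \sqrt{2} \sqrt{Q}$ ($w{\left(Q \right)} = \sqrt{2 Q} = \sqrt{2} \sqrt{Q}$)
$t = - \frac{i \sqrt{2}}{8}$ ($t = \frac{\sqrt{2} \sqrt{-1}}{-4 - 4} = \frac{\sqrt{2} i}{-4 - 4} = \frac{i \sqrt{2}}{-8} = i \sqrt{2} \left(- \frac{1}{8}\right) = - \frac{i \sqrt{2}}{8} \approx - 0.17678 i$)
$- 712237 \left(-3 + 5\right) t = - 712237 \left(-3 + 5\right) \left(- \frac{i \sqrt{2}}{8}\right) = - 712237 \cdot 2 \left(- \frac{i \sqrt{2}}{8}\right) = - 712237 \left(- \frac{i \sqrt{2}}{4}\right) = \frac{712237 i \sqrt{2}}{4}$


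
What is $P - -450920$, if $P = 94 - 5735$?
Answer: $445279$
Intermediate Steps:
$P = -5641$ ($P = 94 - 5735 = -5641$)
$P - -450920 = -5641 - -450920 = -5641 + 450920 = 445279$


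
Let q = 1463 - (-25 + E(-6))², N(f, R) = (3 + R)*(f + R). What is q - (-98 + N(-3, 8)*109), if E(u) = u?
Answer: -5395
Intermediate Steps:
N(f, R) = (3 + R)*(R + f)
q = 502 (q = 1463 - (-25 - 6)² = 1463 - 1*(-31)² = 1463 - 1*961 = 1463 - 961 = 502)
q - (-98 + N(-3, 8)*109) = 502 - (-98 + (8² + 3*8 + 3*(-3) + 8*(-3))*109) = 502 - (-98 + (64 + 24 - 9 - 24)*109) = 502 - (-98 + 55*109) = 502 - (-98 + 5995) = 502 - 1*5897 = 502 - 5897 = -5395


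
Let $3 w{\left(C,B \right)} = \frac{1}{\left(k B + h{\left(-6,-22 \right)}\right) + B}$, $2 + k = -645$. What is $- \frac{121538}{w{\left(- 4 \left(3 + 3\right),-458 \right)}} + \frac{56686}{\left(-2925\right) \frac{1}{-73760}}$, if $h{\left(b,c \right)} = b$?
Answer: $- \frac{63106288719908}{585} \approx -1.0787 \cdot 10^{11}$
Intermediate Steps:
$k = -647$ ($k = -2 - 645 = -647$)
$w{\left(C,B \right)} = \frac{1}{3 \left(-6 - 646 B\right)}$ ($w{\left(C,B \right)} = \frac{1}{3 \left(\left(- 647 B - 6\right) + B\right)} = \frac{1}{3 \left(\left(-6 - 647 B\right) + B\right)} = \frac{1}{3 \left(-6 - 646 B\right)}$)
$- \frac{121538}{w{\left(- 4 \left(3 + 3\right),-458 \right)}} + \frac{56686}{\left(-2925\right) \frac{1}{-73760}} = - \frac{121538}{\frac{1}{6} \frac{1}{-3 - -147934}} + \frac{56686}{\left(-2925\right) \frac{1}{-73760}} = - \frac{121538}{\frac{1}{6} \frac{1}{-3 + 147934}} + \frac{56686}{\left(-2925\right) \left(- \frac{1}{73760}\right)} = - \frac{121538}{\frac{1}{6} \cdot \frac{1}{147931}} + \frac{56686}{\frac{585}{14752}} = - \frac{121538}{\frac{1}{6} \cdot \frac{1}{147931}} + 56686 \cdot \frac{14752}{585} = - 121538 \frac{1}{\frac{1}{887586}} + \frac{836231872}{585} = \left(-121538\right) 887586 + \frac{836231872}{585} = -107875427268 + \frac{836231872}{585} = - \frac{63106288719908}{585}$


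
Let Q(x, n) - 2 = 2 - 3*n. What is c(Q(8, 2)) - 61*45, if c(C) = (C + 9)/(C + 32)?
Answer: -82343/30 ≈ -2744.8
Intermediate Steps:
Q(x, n) = 4 - 3*n (Q(x, n) = 2 + (2 - 3*n) = 4 - 3*n)
c(C) = (9 + C)/(32 + C)
c(Q(8, 2)) - 61*45 = (9 + (4 - 3*2))/(32 + (4 - 3*2)) - 61*45 = (9 + (4 - 6))/(32 + (4 - 6)) - 1*2745 = (9 - 2)/(32 - 2) - 2745 = 7/30 - 2745 = -82343/30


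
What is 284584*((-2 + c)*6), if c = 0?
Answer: -3415008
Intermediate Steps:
284584*((-2 + c)*6) = 284584*((-2 + 0)*6) = 284584*(-2*6) = 284584*(-12) = -3415008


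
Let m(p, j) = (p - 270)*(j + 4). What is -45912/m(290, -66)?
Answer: 5739/155 ≈ 37.026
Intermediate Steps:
m(p, j) = (-270 + p)*(4 + j)
-45912/m(290, -66) = -45912/(-1080 - 270*(-66) + 4*290 - 66*290) = -45912/(-1080 + 17820 + 1160 - 19140) = -45912/(-1240) = -45912*(-1/1240) = 5739/155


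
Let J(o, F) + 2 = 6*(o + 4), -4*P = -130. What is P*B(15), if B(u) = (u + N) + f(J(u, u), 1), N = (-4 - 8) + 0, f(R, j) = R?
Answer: 7475/2 ≈ 3737.5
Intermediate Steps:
P = 65/2 (P = -¼*(-130) = 65/2 ≈ 32.500)
J(o, F) = 22 + 6*o (J(o, F) = -2 + 6*(o + 4) = -2 + 6*(4 + o) = -2 + (24 + 6*o) = 22 + 6*o)
N = -12 (N = -12 + 0 = -12)
B(u) = 10 + 7*u (B(u) = (u - 12) + (22 + 6*u) = (-12 + u) + (22 + 6*u) = 10 + 7*u)
P*B(15) = 65*(10 + 7*15)/2 = 65*(10 + 105)/2 = (65/2)*115 = 7475/2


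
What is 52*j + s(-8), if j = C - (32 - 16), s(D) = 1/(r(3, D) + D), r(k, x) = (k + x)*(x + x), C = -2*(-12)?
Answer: 29953/72 ≈ 416.01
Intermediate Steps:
C = 24
r(k, x) = 2*x*(k + x) (r(k, x) = (k + x)*(2*x) = 2*x*(k + x))
s(D) = 1/(D + 2*D*(3 + D)) (s(D) = 1/(2*D*(3 + D) + D) = 1/(D + 2*D*(3 + D)))
j = 8 (j = 24 - (32 - 16) = 24 - 1*16 = 24 - 16 = 8)
52*j + s(-8) = 52*8 + 1/((-8)*(7 + 2*(-8))) = 416 - 1/(8*(7 - 16)) = 416 - ⅛/(-9) = 416 - ⅛*(-⅑) = 416 + 1/72 = 29953/72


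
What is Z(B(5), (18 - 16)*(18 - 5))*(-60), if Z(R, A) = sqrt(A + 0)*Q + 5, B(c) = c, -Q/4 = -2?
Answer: -300 - 480*sqrt(26) ≈ -2747.5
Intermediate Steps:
Q = 8 (Q = -4*(-2) = 8)
Z(R, A) = 5 + 8*sqrt(A) (Z(R, A) = sqrt(A + 0)*8 + 5 = sqrt(A)*8 + 5 = 8*sqrt(A) + 5 = 5 + 8*sqrt(A))
Z(B(5), (18 - 16)*(18 - 5))*(-60) = (5 + 8*sqrt((18 - 16)*(18 - 5)))*(-60) = (5 + 8*sqrt(2*13))*(-60) = (5 + 8*sqrt(26))*(-60) = -300 - 480*sqrt(26)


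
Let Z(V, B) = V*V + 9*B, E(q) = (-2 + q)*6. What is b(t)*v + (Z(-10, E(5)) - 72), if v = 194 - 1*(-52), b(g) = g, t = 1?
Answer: 436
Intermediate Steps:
E(q) = -12 + 6*q
Z(V, B) = V² + 9*B
v = 246 (v = 194 + 52 = 246)
b(t)*v + (Z(-10, E(5)) - 72) = 1*246 + (((-10)² + 9*(-12 + 6*5)) - 72) = 246 + ((100 + 9*(-12 + 30)) - 72) = 246 + ((100 + 9*18) - 72) = 246 + ((100 + 162) - 72) = 246 + (262 - 72) = 246 + 190 = 436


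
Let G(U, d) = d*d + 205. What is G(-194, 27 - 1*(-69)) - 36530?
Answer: -27109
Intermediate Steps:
G(U, d) = 205 + d² (G(U, d) = d² + 205 = 205 + d²)
G(-194, 27 - 1*(-69)) - 36530 = (205 + (27 - 1*(-69))²) - 36530 = (205 + (27 + 69)²) - 36530 = (205 + 96²) - 36530 = (205 + 9216) - 36530 = 9421 - 36530 = -27109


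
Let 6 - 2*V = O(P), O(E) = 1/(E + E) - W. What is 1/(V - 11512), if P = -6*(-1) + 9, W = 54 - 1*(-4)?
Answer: -60/688801 ≈ -8.7108e-5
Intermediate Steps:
W = 58 (W = 54 + 4 = 58)
P = 15 (P = 6 + 9 = 15)
O(E) = -58 + 1/(2*E) (O(E) = 1/(E + E) - 1*58 = 1/(2*E) - 58 = -58 + 1/(2*E))
V = 1919/60 (V = 3 - (-58 + (½)/15)/2 = 3 - (-58 + (½)*(1/15))/2 = 3 - (-58 + 1/30)/2 = 3 - ½*(-1739/30) = 3 + 1739/60 = 1919/60 ≈ 31.983)
1/(V - 11512) = 1/(1919/60 - 11512) = 1/(-688801/60) = -60/688801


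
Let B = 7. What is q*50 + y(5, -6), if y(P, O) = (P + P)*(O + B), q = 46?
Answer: 2310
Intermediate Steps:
y(P, O) = 2*P*(7 + O) (y(P, O) = (P + P)*(O + 7) = (2*P)*(7 + O) = 2*P*(7 + O))
q*50 + y(5, -6) = 46*50 + 2*5*(7 - 6) = 2300 + 2*5*1 = 2300 + 10 = 2310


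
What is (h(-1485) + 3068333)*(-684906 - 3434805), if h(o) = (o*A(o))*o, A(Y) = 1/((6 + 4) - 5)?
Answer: -14457623149758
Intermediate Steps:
A(Y) = ⅕ (A(Y) = 1/(10 - 5) = 1/5 = ⅕)
h(o) = o²/5 (h(o) = (o*(⅕))*o = (o/5)*o = o²/5)
(h(-1485) + 3068333)*(-684906 - 3434805) = ((⅕)*(-1485)² + 3068333)*(-684906 - 3434805) = ((⅕)*2205225 + 3068333)*(-4119711) = (441045 + 3068333)*(-4119711) = 3509378*(-4119711) = -14457623149758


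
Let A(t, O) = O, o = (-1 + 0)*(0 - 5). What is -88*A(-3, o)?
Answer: -440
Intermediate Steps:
o = 5 (o = -1*(-5) = 5)
-88*A(-3, o) = -88*5 = -440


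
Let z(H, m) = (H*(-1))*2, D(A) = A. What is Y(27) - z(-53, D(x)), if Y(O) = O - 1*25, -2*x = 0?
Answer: -104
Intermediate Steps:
x = 0 (x = -½*0 = 0)
z(H, m) = -2*H (z(H, m) = -H*2 = -2*H)
Y(O) = -25 + O (Y(O) = O - 25 = -25 + O)
Y(27) - z(-53, D(x)) = (-25 + 27) - (-2)*(-53) = 2 - 1*106 = 2 - 106 = -104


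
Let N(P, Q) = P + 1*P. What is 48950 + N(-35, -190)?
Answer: 48880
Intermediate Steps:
N(P, Q) = 2*P (N(P, Q) = P + P = 2*P)
48950 + N(-35, -190) = 48950 + 2*(-35) = 48950 - 70 = 48880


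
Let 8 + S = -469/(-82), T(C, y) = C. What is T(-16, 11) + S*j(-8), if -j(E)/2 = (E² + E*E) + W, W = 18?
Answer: 26646/41 ≈ 649.90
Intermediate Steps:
j(E) = -36 - 4*E² (j(E) = -2*((E² + E*E) + 18) = -2*((E² + E²) + 18) = -2*(2*E² + 18) = -2*(18 + 2*E²) = -36 - 4*E²)
S = -187/82 (S = -8 - 469/(-82) = -8 - 469*(-1/82) = -8 + 469/82 = -187/82 ≈ -2.2805)
T(-16, 11) + S*j(-8) = -16 - 187*(-36 - 4*(-8)²)/82 = -16 - 187*(-36 - 4*64)/82 = -16 - 187*(-36 - 256)/82 = -16 - 187/82*(-292) = -16 + 27302/41 = 26646/41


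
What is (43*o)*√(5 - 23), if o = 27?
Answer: 3483*I*√2 ≈ 4925.7*I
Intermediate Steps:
(43*o)*√(5 - 23) = (43*27)*√(5 - 23) = 1161*√(-18) = 1161*(3*I*√2) = 3483*I*√2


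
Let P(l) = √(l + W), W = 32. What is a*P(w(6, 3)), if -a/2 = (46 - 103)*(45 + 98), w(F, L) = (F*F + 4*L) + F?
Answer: 16302*√86 ≈ 1.5118e+5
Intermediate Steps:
w(F, L) = F + F² + 4*L (w(F, L) = (F² + 4*L) + F = F + F² + 4*L)
P(l) = √(32 + l) (P(l) = √(l + 32) = √(32 + l))
a = 16302 (a = -2*(46 - 103)*(45 + 98) = -(-114)*143 = -2*(-8151) = 16302)
a*P(w(6, 3)) = 16302*√(32 + (6 + 6² + 4*3)) = 16302*√(32 + (6 + 36 + 12)) = 16302*√(32 + 54) = 16302*√86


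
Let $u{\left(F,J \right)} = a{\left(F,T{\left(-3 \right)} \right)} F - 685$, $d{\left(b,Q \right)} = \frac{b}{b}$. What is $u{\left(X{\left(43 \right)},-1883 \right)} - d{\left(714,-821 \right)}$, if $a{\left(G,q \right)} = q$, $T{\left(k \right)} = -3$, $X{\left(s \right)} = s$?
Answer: $-815$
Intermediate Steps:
$d{\left(b,Q \right)} = 1$
$u{\left(F,J \right)} = -685 - 3 F$ ($u{\left(F,J \right)} = - 3 F - 685 = -685 - 3 F$)
$u{\left(X{\left(43 \right)},-1883 \right)} - d{\left(714,-821 \right)} = \left(-685 - 129\right) - 1 = -814 - 1 = -815$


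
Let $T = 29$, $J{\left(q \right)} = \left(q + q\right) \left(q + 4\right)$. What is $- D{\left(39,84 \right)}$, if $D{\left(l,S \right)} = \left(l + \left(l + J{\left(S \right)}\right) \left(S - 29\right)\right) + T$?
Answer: $-815333$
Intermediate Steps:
$J{\left(q \right)} = 2 q \left(4 + q\right)$
$D{\left(l,S \right)} = 29 + l + \left(-29 + S\right) \left(l + 2 S \left(4 + S\right)\right)$ ($D{\left(l,S \right)} = \left(l + \left(l + 2 S \left(4 + S\right)\right) \left(S - 29\right)\right) + 29 = \left(l + \left(l + 2 S \left(4 + S\right)\right) \left(-29 + S\right)\right) + 29 = \left(l + \left(-29 + S\right) \left(l + 2 S \left(4 + S\right)\right)\right) + 29 = 29 + l + \left(-29 + S\right) \left(l + 2 S \left(4 + S\right)\right)$)
$- D{\left(39,84 \right)} = - (29 - 19488 - 50 \cdot 84^{2} - 1092 + 2 \cdot 84^{3} + 84 \cdot 39) = - (29 - 19488 - 352800 - 1092 + 2 \cdot 592704 + 3276) = - (29 - 19488 - 352800 - 1092 + 1185408 + 3276) = \left(-1\right) 815333 = -815333$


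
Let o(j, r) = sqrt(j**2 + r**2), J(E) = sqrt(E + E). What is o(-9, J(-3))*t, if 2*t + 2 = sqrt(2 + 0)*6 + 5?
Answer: 15*sqrt(6) + 15*sqrt(3)/2 ≈ 49.733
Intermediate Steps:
t = 3/2 + 3*sqrt(2) (t = -1 + (sqrt(2 + 0)*6 + 5)/2 = -1 + (sqrt(2)*6 + 5)/2 = -1 + (6*sqrt(2) + 5)/2 = -1 + (5 + 6*sqrt(2))/2 = -1 + (5/2 + 3*sqrt(2)) = 3/2 + 3*sqrt(2) ≈ 5.7426)
J(E) = sqrt(2)*sqrt(E) (J(E) = sqrt(2*E) = sqrt(2)*sqrt(E))
o(-9, J(-3))*t = sqrt((-9)**2 + (sqrt(2)*sqrt(-3))**2)*(3/2 + 3*sqrt(2)) = sqrt(81 + (sqrt(2)*(I*sqrt(3)))**2)*(3/2 + 3*sqrt(2)) = sqrt(81 + (I*sqrt(6))**2)*(3/2 + 3*sqrt(2)) = sqrt(81 - 6)*(3/2 + 3*sqrt(2)) = sqrt(75)*(3/2 + 3*sqrt(2)) = (5*sqrt(3))*(3/2 + 3*sqrt(2)) = 5*sqrt(3)*(3/2 + 3*sqrt(2))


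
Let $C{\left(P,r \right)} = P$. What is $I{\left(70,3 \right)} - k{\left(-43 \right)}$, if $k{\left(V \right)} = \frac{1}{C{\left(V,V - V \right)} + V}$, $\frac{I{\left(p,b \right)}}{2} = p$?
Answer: $\frac{12041}{86} \approx 140.01$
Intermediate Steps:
$I{\left(p,b \right)} = 2 p$
$k{\left(V \right)} = \frac{1}{2 V}$ ($k{\left(V \right)} = \frac{1}{V + V} = \frac{1}{2 V}$)
$I{\left(70,3 \right)} - k{\left(-43 \right)} = 2 \cdot 70 - \frac{1}{2 \left(-43\right)} = 140 - \frac{1}{2} \left(- \frac{1}{43}\right) = 140 - - \frac{1}{86} = 140 + \frac{1}{86} = \frac{12041}{86}$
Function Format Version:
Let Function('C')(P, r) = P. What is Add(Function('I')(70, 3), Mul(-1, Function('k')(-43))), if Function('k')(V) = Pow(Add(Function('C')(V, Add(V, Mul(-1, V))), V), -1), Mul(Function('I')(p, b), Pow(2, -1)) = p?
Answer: Rational(12041, 86) ≈ 140.01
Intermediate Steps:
Function('I')(p, b) = Mul(2, p)
Function('k')(V) = Mul(Rational(1, 2), Pow(V, -1)) (Function('k')(V) = Pow(Add(V, V), -1) = Pow(Mul(2, V), -1) = Mul(Rational(1, 2), Pow(V, -1)))
Add(Function('I')(70, 3), Mul(-1, Function('k')(-43))) = Add(Mul(2, 70), Mul(-1, Mul(Rational(1, 2), Pow(-43, -1)))) = Add(140, Mul(-1, Mul(Rational(1, 2), Rational(-1, 43)))) = Add(140, Mul(-1, Rational(-1, 86))) = Add(140, Rational(1, 86)) = Rational(12041, 86)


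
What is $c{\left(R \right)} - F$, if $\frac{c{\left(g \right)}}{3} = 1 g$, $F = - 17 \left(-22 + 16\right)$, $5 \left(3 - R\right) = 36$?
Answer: $- \frac{573}{5} \approx -114.6$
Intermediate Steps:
$R = - \frac{21}{5}$ ($R = 3 - \frac{36}{5} = - \frac{21}{5} \approx -4.2$)
$F = 102$ ($F = \left(-17\right) \left(-6\right) = 102$)
$c{\left(g \right)} = 3 g$ ($c{\left(g \right)} = 3 \cdot 1 g = 3 g$)
$c{\left(R \right)} - F = 3 \left(- \frac{21}{5}\right) - 102 = - \frac{63}{5} - 102 = - \frac{573}{5}$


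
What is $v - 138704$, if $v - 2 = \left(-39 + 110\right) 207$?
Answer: $-124005$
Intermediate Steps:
$v = 14699$ ($v = 2 + \left(-39 + 110\right) 207 = 2 + 71 \cdot 207 = 2 + 14697 = 14699$)
$v - 138704 = 14699 - 138704 = -124005$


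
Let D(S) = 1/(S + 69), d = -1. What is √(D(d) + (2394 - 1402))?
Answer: √1146769/34 ≈ 31.496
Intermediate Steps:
D(S) = 1/(69 + S)
√(D(d) + (2394 - 1402)) = √(1/(69 - 1) + (2394 - 1402)) = √(1/68 + 992) = √(67457/68) = √1146769/34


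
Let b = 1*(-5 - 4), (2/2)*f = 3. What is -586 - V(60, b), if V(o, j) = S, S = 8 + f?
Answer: -597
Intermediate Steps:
f = 3
b = -9 (b = 1*(-9) = -9)
S = 11 (S = 8 + 3 = 11)
V(o, j) = 11
-586 - V(60, b) = -586 - 1*11 = -586 - 11 = -597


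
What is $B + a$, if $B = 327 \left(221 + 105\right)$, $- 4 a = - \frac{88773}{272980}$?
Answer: $\frac{116400944613}{1091920} \approx 1.066 \cdot 10^{5}$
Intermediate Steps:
$a = \frac{88773}{1091920}$ ($a = - \frac{\left(-88773\right) \frac{1}{272980}}{4} = \left(- \frac{1}{4}\right) \left(- \frac{88773}{272980}\right) = \frac{88773}{1091920} \approx 0.0813$)
$B = 106602$ ($B = 327 \cdot 326 = 106602$)
$B + a = 106602 + \frac{88773}{1091920} = \frac{116400944613}{1091920}$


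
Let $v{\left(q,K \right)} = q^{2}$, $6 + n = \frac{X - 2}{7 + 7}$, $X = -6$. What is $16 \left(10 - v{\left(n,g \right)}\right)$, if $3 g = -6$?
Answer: $- \frac{26016}{49} \approx -530.94$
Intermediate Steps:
$g = -2$ ($g = \frac{1}{3} \left(-6\right) = -2$)
$n = - \frac{46}{7}$ ($n = -6 + \frac{-6 - 2}{7 + 7} = -6 - \frac{8}{14} = -6 - \frac{4}{7} = - \frac{46}{7} \approx -6.5714$)
$16 \left(10 - v{\left(n,g \right)}\right) = 16 \left(10 - \left(- \frac{46}{7}\right)^{2}\right) = 16 \left(10 - \frac{2116}{49}\right) = 16 \left(- \frac{1626}{49}\right) = - \frac{26016}{49}$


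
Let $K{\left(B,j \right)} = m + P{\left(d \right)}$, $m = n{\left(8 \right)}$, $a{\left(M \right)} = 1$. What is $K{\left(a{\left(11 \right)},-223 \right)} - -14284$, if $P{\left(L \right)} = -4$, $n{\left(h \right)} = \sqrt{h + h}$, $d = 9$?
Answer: $14284$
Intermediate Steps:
$n{\left(h \right)} = \sqrt{2} \sqrt{h}$ ($n{\left(h \right)} = \sqrt{2 h} = \sqrt{2} \sqrt{h}$)
$m = 4$ ($m = \sqrt{2} \sqrt{8} = \sqrt{2} \cdot 2 \sqrt{2} = 4$)
$K{\left(B,j \right)} = 0$ ($K{\left(B,j \right)} = 4 - 4 = 0$)
$K{\left(a{\left(11 \right)},-223 \right)} - -14284 = 0 - -14284 = 0 + 14284 = 14284$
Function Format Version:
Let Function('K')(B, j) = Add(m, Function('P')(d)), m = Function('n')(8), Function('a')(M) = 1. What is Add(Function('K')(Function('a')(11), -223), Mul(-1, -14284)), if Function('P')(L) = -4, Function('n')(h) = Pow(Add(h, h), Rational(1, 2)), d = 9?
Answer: 14284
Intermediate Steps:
Function('n')(h) = Mul(Pow(2, Rational(1, 2)), Pow(h, Rational(1, 2))) (Function('n')(h) = Pow(Mul(2, h), Rational(1, 2)) = Mul(Pow(2, Rational(1, 2)), Pow(h, Rational(1, 2))))
m = 4 (m = Mul(Pow(2, Rational(1, 2)), Pow(8, Rational(1, 2))) = Mul(Pow(2, Rational(1, 2)), Mul(2, Pow(2, Rational(1, 2)))) = 4)
Function('K')(B, j) = 0 (Function('K')(B, j) = Add(4, -4) = 0)
Add(Function('K')(Function('a')(11), -223), Mul(-1, -14284)) = Add(0, Mul(-1, -14284)) = Add(0, 14284) = 14284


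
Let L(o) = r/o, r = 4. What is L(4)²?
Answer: 1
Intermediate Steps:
L(o) = 4/o
L(4)² = (4/4)² = (4*(¼))² = 1² = 1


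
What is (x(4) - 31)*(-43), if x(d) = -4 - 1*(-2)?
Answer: 1419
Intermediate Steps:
x(d) = -2 (x(d) = -4 + 2 = -2)
(x(4) - 31)*(-43) = (-2 - 31)*(-43) = -33*(-43) = 1419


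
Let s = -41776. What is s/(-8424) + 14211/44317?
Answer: 18952889/3589677 ≈ 5.2798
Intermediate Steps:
s/(-8424) + 14211/44317 = -41776/(-8424) + 14211/44317 = -41776*(-1/8424) + 14211*(1/44317) = 5222/1053 + 14211/44317 = 18952889/3589677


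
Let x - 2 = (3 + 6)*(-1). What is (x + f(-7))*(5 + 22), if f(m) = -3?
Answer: -270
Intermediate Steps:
x = -7 (x = 2 + (3 + 6)*(-1) = 2 + 9*(-1) = 2 - 9 = -7)
(x + f(-7))*(5 + 22) = (-7 - 3)*(5 + 22) = -10*27 = -270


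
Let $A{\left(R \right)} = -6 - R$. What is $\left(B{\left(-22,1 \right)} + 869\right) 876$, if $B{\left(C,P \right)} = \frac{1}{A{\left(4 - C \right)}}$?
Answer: $\frac{6089733}{8} \approx 7.6122 \cdot 10^{5}$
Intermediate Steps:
$B{\left(C,P \right)} = \frac{1}{-10 + C}$ ($B{\left(C,P \right)} = \frac{1}{-6 - \left(4 - C\right)} = \frac{1}{-6 + \left(-4 + C\right)} = \frac{1}{-10 + C}$)
$\left(B{\left(-22,1 \right)} + 869\right) 876 = \left(\frac{1}{-10 - 22} + 869\right) 876 = \left(\frac{1}{-32} + 869\right) 876 = \left(- \frac{1}{32} + 869\right) 876 = \frac{27807}{32} \cdot 876 = \frac{6089733}{8}$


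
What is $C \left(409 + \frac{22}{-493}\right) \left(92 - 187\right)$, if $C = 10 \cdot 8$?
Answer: $- \frac{1532274000}{493} \approx -3.1081 \cdot 10^{6}$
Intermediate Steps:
$C = 80$
$C \left(409 + \frac{22}{-493}\right) \left(92 - 187\right) = 80 \left(409 + \frac{22}{-493}\right) \left(92 - 187\right) = 80 \left(409 + 22 \left(- \frac{1}{493}\right)\right) \left(-95\right) = 80 \left(409 - \frac{22}{493}\right) \left(-95\right) = 80 \cdot \frac{201615}{493} \left(-95\right) = 80 \left(- \frac{19153425}{493}\right) = - \frac{1532274000}{493}$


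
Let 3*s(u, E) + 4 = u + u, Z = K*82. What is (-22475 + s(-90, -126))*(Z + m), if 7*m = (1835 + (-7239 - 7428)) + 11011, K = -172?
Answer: 6798017341/21 ≈ 3.2372e+8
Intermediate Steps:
Z = -14104 (Z = -172*82 = -14104)
s(u, E) = -4/3 + 2*u/3 (s(u, E) = -4/3 + (u + u)/3 = -4/3 + (2*u)/3 = -4/3 + 2*u/3)
m = -1821/7 (m = ((1835 + (-7239 - 7428)) + 11011)/7 = ((1835 - 14667) + 11011)/7 = (-12832 + 11011)/7 = (1/7)*(-1821) = -1821/7 ≈ -260.14)
(-22475 + s(-90, -126))*(Z + m) = (-22475 + (-4/3 + (2/3)*(-90)))*(-14104 - 1821/7) = (-22475 + (-4/3 - 60))*(-100549/7) = (-22475 - 184/3)*(-100549/7) = -67609/3*(-100549/7) = 6798017341/21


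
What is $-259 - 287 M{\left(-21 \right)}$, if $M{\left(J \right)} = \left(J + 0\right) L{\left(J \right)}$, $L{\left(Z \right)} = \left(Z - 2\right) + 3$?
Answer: $-120799$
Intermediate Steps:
$L{\left(Z \right)} = 1 + Z$ ($L{\left(Z \right)} = \left(-2 + Z\right) + 3 = 1 + Z$)
$M{\left(J \right)} = J \left(1 + J\right)$ ($M{\left(J \right)} = \left(J + 0\right) \left(1 + J\right) = J \left(1 + J\right)$)
$-259 - 287 M{\left(-21 \right)} = -259 - 287 \left(- 21 \left(1 - 21\right)\right) = -259 - 287 \left(\left(-21\right) \left(-20\right)\right) = -259 - 120540 = -120799$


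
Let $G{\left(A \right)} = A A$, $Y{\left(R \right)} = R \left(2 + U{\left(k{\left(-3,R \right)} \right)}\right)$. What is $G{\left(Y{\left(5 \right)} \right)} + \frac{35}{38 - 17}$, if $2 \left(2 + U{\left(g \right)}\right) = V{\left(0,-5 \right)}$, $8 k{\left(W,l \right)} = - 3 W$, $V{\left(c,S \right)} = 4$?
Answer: $\frac{305}{3} \approx 101.67$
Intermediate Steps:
$k{\left(W,l \right)} = - \frac{3 W}{8}$ ($k{\left(W,l \right)} = \frac{\left(-3\right) W}{8} = - \frac{3 W}{8}$)
$U{\left(g \right)} = 0$ ($U{\left(g \right)} = -2 + \frac{1}{2} \cdot 4 = -2 + 2 = 0$)
$Y{\left(R \right)} = 2 R$ ($Y{\left(R \right)} = R \left(2 + 0\right) = R 2 = 2 R$)
$G{\left(A \right)} = A^{2}$
$G{\left(Y{\left(5 \right)} \right)} + \frac{35}{38 - 17} = \left(2 \cdot 5\right)^{2} + \frac{35}{38 - 17} = 10^{2} + \frac{35}{21} = 100 + 35 \cdot \frac{1}{21} = 100 + \frac{5}{3} = \frac{305}{3}$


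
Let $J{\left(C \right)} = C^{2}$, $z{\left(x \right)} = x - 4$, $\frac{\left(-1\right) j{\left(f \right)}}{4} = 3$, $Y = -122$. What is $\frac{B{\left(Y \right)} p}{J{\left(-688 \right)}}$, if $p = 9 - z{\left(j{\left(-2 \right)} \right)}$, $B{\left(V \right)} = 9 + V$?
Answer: $- \frac{2825}{473344} \approx -0.0059682$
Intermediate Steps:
$j{\left(f \right)} = -12$ ($j{\left(f \right)} = \left(-4\right) 3 = -12$)
$z{\left(x \right)} = -4 + x$
$p = 25$ ($p = 9 - \left(-4 - 12\right) = 9 - -16 = 9 + 16 = 25$)
$\frac{B{\left(Y \right)} p}{J{\left(-688 \right)}} = \frac{\left(9 - 122\right) 25}{\left(-688\right)^{2}} = \frac{\left(-113\right) 25}{473344} = \left(-2825\right) \frac{1}{473344} = - \frac{2825}{473344}$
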